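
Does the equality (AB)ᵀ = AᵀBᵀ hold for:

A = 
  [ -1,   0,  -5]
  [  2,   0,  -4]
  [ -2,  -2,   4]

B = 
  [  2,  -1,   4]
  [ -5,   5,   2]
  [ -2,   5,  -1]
No

(AB)ᵀ = 
  [  8,  12,  -2]
  [-24, -22,  12]
  [  1,  12, -16]

AᵀBᵀ = 
  [-12,  11,  14]
  [ -8,  -4,   2]
  [ 10,  13, -14]

The two matrices differ, so (AB)ᵀ ≠ AᵀBᵀ in general. The correct identity is (AB)ᵀ = BᵀAᵀ.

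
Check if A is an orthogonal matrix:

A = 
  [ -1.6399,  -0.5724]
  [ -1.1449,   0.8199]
No

AᵀA = 
  [  4.0001,   0]
  [  0,   0.9999]
≠ I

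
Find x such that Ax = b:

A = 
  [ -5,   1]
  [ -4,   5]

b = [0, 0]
Row reduce the augmented matrix [A|b]:
R2 → R2 - (4/5)·R1
REF = 
  [  -5,    1,    0]
  [   0, 21/5,    0]

Back-substitution:
x₂ = 0 / (21/5) = 0
x₁ = (0 - (1)(0)) / (-5) = 0

x = [0, 0]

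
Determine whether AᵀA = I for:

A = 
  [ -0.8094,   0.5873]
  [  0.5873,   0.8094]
Yes

AᵀA = 
  [  1,   0]
  [  0,   1]
≈ I (equal to I up to the 4-dp rounding of the entries)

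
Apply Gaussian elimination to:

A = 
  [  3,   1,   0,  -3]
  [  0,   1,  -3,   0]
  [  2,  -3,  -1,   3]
Row operations:
R3 → R3 - (2/3)·R1
R3 → R3 + (11/3)·R2

Resulting echelon form:
REF = 
  [  3,   1,   0,  -3]
  [  0,   1,  -3,   0]
  [  0,   0, -12,   5]

Rank = 3 (number of non-zero pivot rows).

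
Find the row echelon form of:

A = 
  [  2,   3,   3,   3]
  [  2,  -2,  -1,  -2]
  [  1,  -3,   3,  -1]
Row operations:
R2 → R2 - (1)·R1
R3 → R3 - (1/2)·R1
R3 → R3 - (9/10)·R2

Resulting echelon form:
REF = 
  [    2,     3,     3,     3]
  [    0,    -5,    -4,    -5]
  [    0,     0, 51/10,     2]

Rank = 3 (number of non-zero pivot rows).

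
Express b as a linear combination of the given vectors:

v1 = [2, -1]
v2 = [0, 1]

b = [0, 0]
c1 = 0, c2 = 0

b = 0·v1 + 0·v2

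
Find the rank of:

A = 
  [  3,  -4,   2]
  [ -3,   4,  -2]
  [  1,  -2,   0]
rank(A) = 2

Row reduce:
R2 → R2 + (1)·R1
R3 → R3 - (1/3)·R1
Swap R2 ↔ R3
REF = 
  [   3,   -4,    2]
  [   0, -2/3, -2/3]
  [   0,    0,    0]
Pivot columns: 1, 2 → 2 pivots.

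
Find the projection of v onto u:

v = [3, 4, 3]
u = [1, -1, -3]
proj_u(v) = [-10/11, 10/11, 30/11]

v·u = (3)(1) + (4)(-1) + (3)(-3) = -10
u·u = (1)² + (-1)² + (-3)² = 11
proj_u(v) = (v·u / u·u) × u = (-10/11) × u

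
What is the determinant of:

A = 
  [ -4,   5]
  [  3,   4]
For a 2×2 matrix, det = ad - bc = (-4)(4) - (5)(3) = -31

det(A) = -31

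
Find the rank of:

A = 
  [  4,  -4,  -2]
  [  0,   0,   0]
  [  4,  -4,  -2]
Row reduce:
R3 → R3 - (1)·R1
REF = 
  [  4,  -4,  -2]
  [  0,   0,   0]
  [  0,   0,   0]
Pivot columns: 1 → 1 pivot.

rank(A) = 1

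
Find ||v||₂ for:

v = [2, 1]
2.236

||v||₂ = √((2)² + (1)²) = √5 = 2.236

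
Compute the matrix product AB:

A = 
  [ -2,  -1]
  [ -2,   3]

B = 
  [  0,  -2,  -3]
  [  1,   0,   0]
A is 2×2 and B is 2×3, so AB is 2×3. Each entry is (row of A)·(column of B):
AB[1,1] = (-2)(0) + (-1)(1) = -1
AB[1,2] = (-2)(-2) + (-1)(0) = 4
AB[1,3] = (-2)(-3) + (-1)(0) = 6
AB[2,1] = (-2)(0) + (3)(1) = 3
AB[2,2] = (-2)(-2) + (3)(0) = 4
AB[2,3] = (-2)(-3) + (3)(0) = 6

AB = 
  [ -1,   4,   6]
  [  3,   4,   6]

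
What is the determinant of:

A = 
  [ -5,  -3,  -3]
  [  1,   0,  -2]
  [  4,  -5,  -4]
77

Cofactor expansion along row 1:
det(A) = (-5)·((0)(-4) - (-2)(-5)) - (-3)·((1)(-4) - (-2)(4)) + (-3)·((1)(-5) - (0)(4))
  = (-5)(-10) - (-3)(4) + (-3)(-5)
  = 77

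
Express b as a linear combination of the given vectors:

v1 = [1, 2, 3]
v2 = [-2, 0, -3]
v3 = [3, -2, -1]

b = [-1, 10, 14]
c1 = 3, c2 = -1, c3 = -2

b = 3·v1 + -1·v2 + -2·v3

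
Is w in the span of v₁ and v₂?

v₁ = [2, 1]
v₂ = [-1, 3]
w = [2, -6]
Yes

Form the augmented matrix and row-reduce:
[v₁|v₂|w] = 
  [  2,  -1,   2]
  [  1,   3,  -6]
R2 → R2 - (1/2)·R1
REF = 
  [  2,  -1,   2]
  [  0, 7/2,  -7]

No row of the form [0 0 | nonzero], so the system is consistent. Back-substitution gives c₁ = 0, c₂ = -2: w = (0)·v₁ + (-2)·v₂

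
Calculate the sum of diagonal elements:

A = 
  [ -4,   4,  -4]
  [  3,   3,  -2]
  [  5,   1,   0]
-1

tr(A) = -4 + 3 + 0 = -1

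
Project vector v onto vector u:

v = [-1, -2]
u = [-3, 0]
proj_u(v) = [-1, 0]

v·u = (-1)(-3) + (-2)(0) = 3
u·u = (-3)² + (0)² = 9
proj_u(v) = (v·u / u·u) × u = (3/9) × u = (1/3) × u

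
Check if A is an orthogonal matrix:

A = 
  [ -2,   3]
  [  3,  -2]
No

AᵀA = 
  [ 13, -12]
  [-12,  13]
≠ I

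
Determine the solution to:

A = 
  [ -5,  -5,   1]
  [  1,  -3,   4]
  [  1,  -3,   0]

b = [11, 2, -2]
x = [-2, 0, 1]

Row reduce the augmented matrix [A|b]:
R2 → R2 + (1/5)·R1
R3 → R3 + (1/5)·R1
R3 → R3 - (1)·R2
REF = 
  [  -5,   -5,    1,   11]
  [   0,   -4, 21/5, 21/5]
  [   0,    0,   -4,   -4]

Back-substitution:
x₃ = (-4) / (-4) = 1
x₂ = (21/5 - (21/5)(1)) / (-4) = 0
x₁ = (11 - (-5)(0) - (1)(1)) / (-5) = -2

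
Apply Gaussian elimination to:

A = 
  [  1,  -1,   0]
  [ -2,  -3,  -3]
Row operations:
R2 → R2 + (2)·R1

Resulting echelon form:
REF = 
  [  1,  -1,   0]
  [  0,  -5,  -3]

Rank = 2 (number of non-zero pivot rows).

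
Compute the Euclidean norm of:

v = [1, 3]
3.162

||v||₂ = √((1)² + (3)²) = √10 = 3.162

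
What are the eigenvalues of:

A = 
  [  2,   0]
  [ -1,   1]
λ = 2, 1

tr(A) = 3, det(A) = 2
Characteristic polynomial: λ² - tr(A)λ + det(A) = λ² - 3λ + 2
λ² - 3λ + 2 = (λ - 1)(λ - 2)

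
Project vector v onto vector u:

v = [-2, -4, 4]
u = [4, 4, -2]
proj_u(v) = [-32/9, -32/9, 16/9]

v·u = (-2)(4) + (-4)(4) + (4)(-2) = -32
u·u = (4)² + (4)² + (-2)² = 36
proj_u(v) = (v·u / u·u) × u = (-32/36) × u = (-8/9) × u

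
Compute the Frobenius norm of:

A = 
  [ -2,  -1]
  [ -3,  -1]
||A||_F = 3.873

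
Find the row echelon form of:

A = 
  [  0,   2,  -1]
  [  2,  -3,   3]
Row operations:
Swap R1 ↔ R2

Resulting echelon form:
REF = 
  [  2,  -3,   3]
  [  0,   2,  -1]

Rank = 2 (number of non-zero pivot rows).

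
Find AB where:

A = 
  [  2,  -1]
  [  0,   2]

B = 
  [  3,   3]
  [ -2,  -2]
A is 2×2 and B is 2×2, so AB is 2×2. Each entry is (row of A)·(column of B):
AB[1,1] = (2)(3) + (-1)(-2) = 8
AB[1,2] = (2)(3) + (-1)(-2) = 8
AB[2,1] = (0)(3) + (2)(-2) = -4
AB[2,2] = (0)(3) + (2)(-2) = -4

AB = 
  [  8,   8]
  [ -4,  -4]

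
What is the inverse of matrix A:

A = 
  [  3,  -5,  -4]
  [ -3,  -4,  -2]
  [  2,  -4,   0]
det(A) = (3)·((-4)(0) - (-2)(-4)) - (-5)·((-3)(0) - (-2)(2)) + (-4)·((-3)(-4) - (-4)(2))
  = (3)(-8) - (-5)(4) + (-4)(20)
  = -84
det(A) = -84 ≠ 0, so A is invertible.

Cofactors Cᵢⱼ = (-1)ⁱ⁺ʲ·Mᵢⱼ:
C = 
  [ -8,  -4,  20]
  [ 16,   8,   2]
  [ -6,  18, -27]

adj(A) = Cᵀ:
adj(A) = 
  [ -8,  16,  -6]
  [ -4,   8,  18]
  [ 20,   2, -27]

A⁻¹ = (-1/84) · adj(A):
A⁻¹ = 
  [ 2/21, -4/21,  1/14]
  [ 1/21, -2/21, -3/14]
  [-5/21, -1/42,  9/28]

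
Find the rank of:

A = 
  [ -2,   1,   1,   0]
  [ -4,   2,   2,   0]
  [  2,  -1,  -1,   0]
Row reduce:
R2 → R2 - (2)·R1
R3 → R3 + (1)·R1
REF = 
  [ -2,   1,   1,   0]
  [  0,   0,   0,   0]
  [  0,   0,   0,   0]
Pivot columns: 1 → 1 pivot.

rank(A) = 1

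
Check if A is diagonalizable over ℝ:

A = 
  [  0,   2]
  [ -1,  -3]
Yes

tr(A) = -3, det(A) = 2
Characteristic polynomial: λ² - tr(A)λ + det(A) = λ² + 3λ + 2
λ² + 3λ + 2 = (λ + 2)(λ + 1)
Eigenvalues: -1, -2
λ=-2: alg. mult. = 1, geom. mult. = 2 - rank(A - (-2)I) = 2 - 1 = 1
λ=-1: alg. mult. = 1, geom. mult. = 2 - rank(A - (-1)I) = 2 - 1 = 1
Sum of geometric multiplicities equals n, so A has n independent eigenvectors.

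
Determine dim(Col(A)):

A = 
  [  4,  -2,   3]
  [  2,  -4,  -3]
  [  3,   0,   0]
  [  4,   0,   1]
dim(Col(A)) = 3

Row reduce:
R2 → R2 - (1/2)·R1
R3 → R3 - (3/4)·R1
R4 → R4 - (1)·R1
R3 → R3 + (1/2)·R2
R4 → R4 + (2/3)·R2
R4 → R4 - (10/9)·R3
REF = 
  [   4,   -2,    3]
  [   0,   -3, -9/2]
  [   0,    0, -9/2]
  [   0,    0,    0]
Pivot columns: 1, 2, 3 → 3 pivots.
dim(Col(A)) = number of pivot columns = 3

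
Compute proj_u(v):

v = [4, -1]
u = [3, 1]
proj_u(v) = [33/10, 11/10]

v·u = (4)(3) + (-1)(1) = 11
u·u = (3)² + (1)² = 10
proj_u(v) = (v·u / u·u) × u = (11/10) × u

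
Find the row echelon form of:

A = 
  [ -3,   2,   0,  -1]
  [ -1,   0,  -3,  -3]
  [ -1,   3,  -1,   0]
Row operations:
R2 → R2 - (1/3)·R1
R3 → R3 - (1/3)·R1
R3 → R3 + (7/2)·R2

Resulting echelon form:
REF = 
  [   -3,     2,     0,    -1]
  [    0,  -2/3,    -3,  -8/3]
  [    0,     0, -23/2,    -9]

Rank = 3 (number of non-zero pivot rows).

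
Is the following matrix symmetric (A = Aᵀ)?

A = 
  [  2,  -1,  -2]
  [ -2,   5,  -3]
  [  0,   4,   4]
No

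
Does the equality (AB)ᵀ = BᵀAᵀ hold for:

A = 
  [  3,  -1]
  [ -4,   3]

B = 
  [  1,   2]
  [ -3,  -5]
Yes

(AB)ᵀ = 
  [  6, -13]
  [ 11, -23]

BᵀAᵀ = 
  [  6, -13]
  [ 11, -23]

Both sides are equal — this is the standard identity (AB)ᵀ = BᵀAᵀ, which holds for all A, B.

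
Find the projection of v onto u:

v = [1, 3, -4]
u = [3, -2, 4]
v·u = (1)(3) + (3)(-2) + (-4)(4) = -19
u·u = (3)² + (-2)² + (4)² = 29
proj_u(v) = (v·u / u·u) × u = (-19/29) × u

proj_u(v) = [-57/29, 38/29, -76/29]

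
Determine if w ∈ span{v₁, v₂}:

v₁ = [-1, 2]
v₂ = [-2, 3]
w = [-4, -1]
Yes

Form the augmented matrix and row-reduce:
[v₁|v₂|w] = 
  [ -1,  -2,  -4]
  [  2,   3,  -1]
R2 → R2 + (2)·R1
REF = 
  [ -1,  -2,  -4]
  [  0,  -1,  -9]

No row of the form [0 0 | nonzero], so the system is consistent. Back-substitution gives c₁ = -14, c₂ = 9: w = (-14)·v₁ + (9)·v₂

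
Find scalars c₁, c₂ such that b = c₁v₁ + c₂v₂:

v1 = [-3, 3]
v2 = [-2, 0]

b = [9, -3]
c1 = -1, c2 = -3

b = -1·v1 + -3·v2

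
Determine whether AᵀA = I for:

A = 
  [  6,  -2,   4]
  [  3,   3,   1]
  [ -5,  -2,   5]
No

AᵀA = 
  [ 70,   7,   2]
  [  7,  17, -15]
  [  2, -15,  42]
≠ I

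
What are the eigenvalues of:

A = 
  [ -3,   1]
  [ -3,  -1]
tr(A) = -4, det(A) = 6
Characteristic polynomial: λ² - tr(A)λ + det(A) = λ² + 4λ + 6
λ² + 4λ + 6 = 0  ⇒  λ = (-4 ± √((4)² - 4·(6)))/2 = (-4 ± √(-8))/2
  = -2 + i√2,  -2 - i√2

λ = -2 + i√2, -2 - i√2  (≈ -2 + 1.414i, -2 - 1.414i)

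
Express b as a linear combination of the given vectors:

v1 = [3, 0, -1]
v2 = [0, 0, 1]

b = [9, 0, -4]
c1 = 3, c2 = -1

b = 3·v1 + -1·v2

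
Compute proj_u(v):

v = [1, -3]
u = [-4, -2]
v·u = (1)(-4) + (-3)(-2) = 2
u·u = (-4)² + (-2)² = 20
proj_u(v) = (v·u / u·u) × u = (2/20) × u = (1/10) × u

proj_u(v) = [-2/5, -1/5]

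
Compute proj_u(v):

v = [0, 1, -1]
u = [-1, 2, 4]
proj_u(v) = [2/21, -4/21, -8/21]

v·u = (0)(-1) + (1)(2) + (-1)(4) = -2
u·u = (-1)² + (2)² + (4)² = 21
proj_u(v) = (v·u / u·u) × u = (-2/21) × u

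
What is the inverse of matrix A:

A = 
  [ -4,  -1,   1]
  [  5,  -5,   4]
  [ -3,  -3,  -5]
det(A) = (-4)·((-5)(-5) - (4)(-3)) - (-1)·((5)(-5) - (4)(-3)) + (1)·((5)(-3) - (-5)(-3))
  = (-4)(37) - (-1)(-13) + (1)(-30)
  = -191
det(A) = -191 ≠ 0, so A is invertible.

Cofactors Cᵢⱼ = (-1)ⁱ⁺ʲ·Mᵢⱼ:
C = 
  [ 37,  13, -30]
  [ -8,  23,  -9]
  [  1,  21,  25]

adj(A) = Cᵀ:
adj(A) = 
  [ 37,  -8,   1]
  [ 13,  23,  21]
  [-30,  -9,  25]

A⁻¹ = (-1/191) · adj(A):
A⁻¹ = 
  [-37/191,   8/191,  -1/191]
  [-13/191, -23/191, -21/191]
  [ 30/191,   9/191, -25/191]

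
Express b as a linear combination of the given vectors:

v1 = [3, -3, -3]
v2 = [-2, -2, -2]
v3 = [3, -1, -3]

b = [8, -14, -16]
c1 = 3, c2 = 2, c3 = 1

b = 3·v1 + 2·v2 + 1·v3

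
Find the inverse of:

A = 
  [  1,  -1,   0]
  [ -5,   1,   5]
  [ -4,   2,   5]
det(A) = (1)·((1)(5) - (5)(2)) - (-1)·((-5)(5) - (5)(-4)) + (0)·((-5)(2) - (1)(-4))
  = (1)(-5) - (-1)(-5) + (0)(-6)
  = -10
det(A) = -10 ≠ 0, so A is invertible.

Cofactors Cᵢⱼ = (-1)ⁱ⁺ʲ·Mᵢⱼ:
C = 
  [ -5,   5,  -6]
  [  5,   5,   2]
  [ -5,  -5,  -4]

adj(A) = Cᵀ:
adj(A) = 
  [ -5,   5,  -5]
  [  5,   5,  -5]
  [ -6,   2,  -4]

A⁻¹ = (-1/10) · adj(A):
A⁻¹ = 
  [ 1/2, -1/2,  1/2]
  [-1/2, -1/2,  1/2]
  [ 3/5, -1/5,  2/5]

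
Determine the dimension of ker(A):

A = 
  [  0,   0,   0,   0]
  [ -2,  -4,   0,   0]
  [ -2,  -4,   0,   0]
nullity(A) = 3

Row reduce:
Swap R1 ↔ R2
R3 → R3 - (1)·R1
REF = 
  [ -2,  -4,   0,   0]
  [  0,   0,   0,   0]
  [  0,   0,   0,   0]
Pivot columns: 1 → 1 pivot.
rank(A) = 1, so nullity(A) = 4 - 1 = 3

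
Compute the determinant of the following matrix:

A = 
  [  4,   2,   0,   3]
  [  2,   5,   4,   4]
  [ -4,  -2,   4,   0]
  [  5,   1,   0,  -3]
Cofactor expansion along row 1: det(A) = a₁₁M₁₁ - a₁₂M₁₂ + a₁₃M₁₃ - a₁₄M₁₄

M₁₁ = det[[5, 4, 4]; [-2, 4, 0]; [1, 0, -3]]
  = (5)·((4)(-3) - (0)(0)) - (4)·((-2)(-3) - (0)(1)) + (4)·((-2)(0) - (4)(1))
  = (5)(-12) - (4)(6) + (4)(-4)
  = -100
M₁₂ = det[[2, 4, 4]; [-4, 4, 0]; [5, 0, -3]]
  = (2)·((4)(-3) - (0)(0)) - (4)·((-4)(-3) - (0)(5)) + (4)·((-4)(0) - (4)(5))
  = (2)(-12) - (4)(12) + (4)(-20)
  = -152
M₁₃ = det[[2, 5, 4]; [-4, -2, 0]; [5, 1, -3]]
  = (2)·((-2)(-3) - (0)(1)) - (5)·((-4)(-3) - (0)(5)) + (4)·((-4)(1) - (-2)(5))
  = (2)(6) - (5)(12) + (4)(6)
  = -24
M₁₄ = det[[2, 5, 4]; [-4, -2, 4]; [5, 1, 0]]
  = (2)·((-2)(0) - (4)(1)) - (5)·((-4)(0) - (4)(5)) + (4)·((-4)(1) - (-2)(5))
  = (2)(-4) - (5)(-20) + (4)(6)
  = 116

det(A) = (4)(-100) - (2)(-152) + (0)(-24) - (3)(116) = -444

det(A) = -444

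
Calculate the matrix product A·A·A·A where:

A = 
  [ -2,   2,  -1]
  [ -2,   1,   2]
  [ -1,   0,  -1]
A² = A·A:
A²[1,1] = (-2)(-2) + (2)(-2) + (-1)(-1) = 1
A²[1,2] = (-2)(2) + (2)(1) + (-1)(0) = -2
A²[1,3] = (-2)(-1) + (2)(2) + (-1)(-1) = 7
A²[2,1] = (-2)(-2) + (1)(-2) + (2)(-1) = 0
A²[2,2] = (-2)(2) + (1)(1) + (2)(0) = -3
A²[2,3] = (-2)(-1) + (1)(2) + (2)(-1) = 2
A²[3,1] = (-1)(-2) + (0)(-2) + (-1)(-1) = 3
A²[3,2] = (-1)(2) + (0)(1) + (-1)(0) = -2
A²[3,3] = (-1)(-1) + (0)(2) + (-1)(-1) = 2
A² = 
  [  1,  -2,   7]
  [  0,  -3,   2]
  [  3,  -2,   2]

A^3 = A^2·A:
A^3[1,1] = (1)(-2) + (-2)(-2) + (7)(-1) = -5
A^3[1,2] = (1)(2) + (-2)(1) + (7)(0) = 0
A^3[1,3] = (1)(-1) + (-2)(2) + (7)(-1) = -12
A^3[2,1] = (0)(-2) + (-3)(-2) + (2)(-1) = 4
A^3[2,2] = (0)(2) + (-3)(1) + (2)(0) = -3
A^3[2,3] = (0)(-1) + (-3)(2) + (2)(-1) = -8
A^3[3,1] = (3)(-2) + (-2)(-2) + (2)(-1) = -4
A^3[3,2] = (3)(2) + (-2)(1) + (2)(0) = 4
A^3[3,3] = (3)(-1) + (-2)(2) + (2)(-1) = -9
A^3 = 
  [ -5,   0, -12]
  [  4,  -3,  -8]
  [ -4,   4,  -9]

A^4 = A^3·A:
A^4[1,1] = (-5)(-2) + (0)(-2) + (-12)(-1) = 22
A^4[1,2] = (-5)(2) + (0)(1) + (-12)(0) = -10
A^4[1,3] = (-5)(-1) + (0)(2) + (-12)(-1) = 17
A^4[2,1] = (4)(-2) + (-3)(-2) + (-8)(-1) = 6
A^4[2,2] = (4)(2) + (-3)(1) + (-8)(0) = 5
A^4[2,3] = (4)(-1) + (-3)(2) + (-8)(-1) = -2
A^4[3,1] = (-4)(-2) + (4)(-2) + (-9)(-1) = 9
A^4[3,2] = (-4)(2) + (4)(1) + (-9)(0) = -4
A^4[3,3] = (-4)(-1) + (4)(2) + (-9)(-1) = 21
A^4 = 
  [ 22, -10,  17]
  [  6,   5,  -2]
  [  9,  -4,  21]

Therefore
A^4 = 
  [ 22, -10,  17]
  [  6,   5,  -2]
  [  9,  -4,  21]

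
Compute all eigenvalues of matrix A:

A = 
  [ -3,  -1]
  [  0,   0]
tr(A) = -3, det(A) = 0
Characteristic polynomial: λ² - tr(A)λ + det(A) = λ² + 3λ
λ² + 3λ = λ(λ + 3)

λ = 0, -3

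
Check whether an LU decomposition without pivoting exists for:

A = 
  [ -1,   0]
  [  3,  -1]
Yes.
A[1,1] = -1 ≠ 0, so Gaussian elimination proceeds without a row swap: multiplier ℓ₂₁ = (3)/(-1) = -3, and U[2,2] = -1 - (-3)(0) = -1.
L = 
  [  1,   0]
  [ -3,   1]
U = 
  [ -1,   0]
  [  0,  -1]
Check row 2 of LU: [(-3)(-1), (-3)(0) + (-1)] = [3, -1] = row 2 of A ✓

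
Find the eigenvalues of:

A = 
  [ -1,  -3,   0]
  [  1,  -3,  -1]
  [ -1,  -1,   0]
λ = -1, -1, -2

Characteristic polynomial: det(λI - A) = λ³ + 4λ² + 5λ + 2
Testing integer divisors of the constant term: p(-1) = 0, so (λ + 1) is a factor:
p(λ) = (λ + 1)(λ² + 3λ + 2)
λ² + 3λ + 2 = (λ + 2)(λ + 1)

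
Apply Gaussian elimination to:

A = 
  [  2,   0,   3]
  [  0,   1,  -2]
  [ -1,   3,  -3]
Row operations:
R3 → R3 + (1/2)·R1
R3 → R3 - (3)·R2

Resulting echelon form:
REF = 
  [  2,   0,   3]
  [  0,   1,  -2]
  [  0,   0, 9/2]

Rank = 3 (number of non-zero pivot rows).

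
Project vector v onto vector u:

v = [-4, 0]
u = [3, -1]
v·u = (-4)(3) + (0)(-1) = -12
u·u = (3)² + (-1)² = 10
proj_u(v) = (v·u / u·u) × u = (-12/10) × u = (-6/5) × u

proj_u(v) = [-18/5, 6/5]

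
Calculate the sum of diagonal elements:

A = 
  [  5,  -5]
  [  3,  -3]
2

tr(A) = 5 + -3 = 2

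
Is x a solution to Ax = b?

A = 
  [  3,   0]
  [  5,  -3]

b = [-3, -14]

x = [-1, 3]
Yes

Ax = [-3, -14] = b ✓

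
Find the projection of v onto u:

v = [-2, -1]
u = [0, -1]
proj_u(v) = [0, -1]

v·u = (-2)(0) + (-1)(-1) = 1
u·u = (0)² + (-1)² = 1
proj_u(v) = (v·u / u·u) × u = (1/1) × u = (1) × u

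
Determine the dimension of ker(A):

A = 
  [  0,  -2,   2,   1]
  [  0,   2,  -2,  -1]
nullity(A) = 3

Row reduce:
R2 → R2 + (1)·R1
REF = 
  [  0,  -2,   2,   1]
  [  0,   0,   0,   0]
Pivot columns: 2 → 1 pivot.
rank(A) = 1, so nullity(A) = 4 - 1 = 3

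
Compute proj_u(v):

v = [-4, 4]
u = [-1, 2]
proj_u(v) = [-12/5, 24/5]

v·u = (-4)(-1) + (4)(2) = 12
u·u = (-1)² + (2)² = 5
proj_u(v) = (v·u / u·u) × u = (12/5) × u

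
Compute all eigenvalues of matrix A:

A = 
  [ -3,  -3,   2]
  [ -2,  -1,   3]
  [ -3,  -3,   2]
Characteristic polynomial: det(λI - A) = λ³ + 2λ² + 4λ
The constant term is 0, so λ = 0 is a root: p(λ) = λ(λ² + 2λ + 4)
λ² + 2λ + 4 = 0  ⇒  λ = (-2 ± √((2)² - 4·(4)))/2 = (-2 ± √(-12))/2
  = -1 + i√3,  -1 - i√3

λ = 0, -1 + i√3, -1 - i√3  (≈ 0, -1 + 1.732i, -1 - 1.732i)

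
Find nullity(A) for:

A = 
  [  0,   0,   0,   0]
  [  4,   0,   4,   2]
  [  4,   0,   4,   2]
nullity(A) = 3

Row reduce:
Swap R1 ↔ R2
R3 → R3 - (1)·R1
REF = 
  [  4,   0,   4,   2]
  [  0,   0,   0,   0]
  [  0,   0,   0,   0]
Pivot columns: 1 → 1 pivot.
rank(A) = 1, so nullity(A) = 4 - 1 = 3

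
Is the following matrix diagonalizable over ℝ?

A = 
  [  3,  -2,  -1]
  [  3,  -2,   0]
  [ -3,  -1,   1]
No

Characteristic polynomial: det(λI - A) = λ³ - 2λ² - 2λ - 9
By the rational root theorem any rational root is an integer dividing 9; none of those is a root, so p(λ) has no rational roots and hence (being an irreducible cubic) no repeated roots.
Discriminant of the cubic: Δ = -3075
Δ < 0 ⇒ one real eigenvalue and a complex-conjugate pair: λ ≈ 3.38, -0.6898 + 1.479i, -0.6898 - 1.479i
Has complex eigenvalues (not diagonalizable over ℝ).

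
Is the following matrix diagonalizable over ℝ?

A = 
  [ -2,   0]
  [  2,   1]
Yes

tr(A) = -1, det(A) = -2
Characteristic polynomial: λ² - tr(A)λ + det(A) = λ² + λ - 2
λ² + λ - 2 = (λ + 2)(λ - 1)
Eigenvalues: 1, -2
λ=-2: alg. mult. = 1, geom. mult. = 2 - rank(A - (-2)I) = 2 - 1 = 1
λ=1: alg. mult. = 1, geom. mult. = 2 - rank(A - (1)I) = 2 - 1 = 1
Sum of geometric multiplicities equals n, so A has n independent eigenvectors.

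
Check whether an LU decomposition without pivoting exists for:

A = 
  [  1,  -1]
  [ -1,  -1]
Yes.
A[1,1] = 1 ≠ 0, so Gaussian elimination proceeds without a row swap: multiplier ℓ₂₁ = (-1)/(1) = -1, and U[2,2] = -1 - (-1)(-1) = -2.
L = 
  [  1,   0]
  [ -1,   1]
U = 
  [  1,  -1]
  [  0,  -2]
Check row 2 of LU: [(-1)(1), (-1)(-1) + (-2)] = [-1, -1] = row 2 of A ✓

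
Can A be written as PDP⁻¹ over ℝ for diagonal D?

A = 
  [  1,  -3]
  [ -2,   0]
Yes

tr(A) = 1, det(A) = -6
Characteristic polynomial: λ² - tr(A)λ + det(A) = λ² - λ - 6
λ² - λ - 6 = (λ + 2)(λ - 3)
Eigenvalues: 3, -2
λ=-2: alg. mult. = 1, geom. mult. = 2 - rank(A - (-2)I) = 2 - 1 = 1
λ=3: alg. mult. = 1, geom. mult. = 2 - rank(A - (3)I) = 2 - 1 = 1
Sum of geometric multiplicities equals n, so A has n independent eigenvectors.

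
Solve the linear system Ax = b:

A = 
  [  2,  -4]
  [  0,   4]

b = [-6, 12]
Row reduce the augmented matrix [A|b]:
(already in echelon form)
REF = 
  [  2,  -4,  -6]
  [  0,   4,  12]

Back-substitution:
x₂ = 12 / 4 = 3
x₁ = (-6 - (-4)(3)) / 2 = 3

x = [3, 3]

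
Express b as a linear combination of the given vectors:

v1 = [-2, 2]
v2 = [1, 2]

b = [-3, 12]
c1 = 3, c2 = 3

b = 3·v1 + 3·v2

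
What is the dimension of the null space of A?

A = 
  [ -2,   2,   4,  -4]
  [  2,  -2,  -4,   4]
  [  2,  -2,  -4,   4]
nullity(A) = 3

Row reduce:
R2 → R2 + (1)·R1
R3 → R3 + (1)·R1
REF = 
  [ -2,   2,   4,  -4]
  [  0,   0,   0,   0]
  [  0,   0,   0,   0]
Pivot columns: 1 → 1 pivot.
rank(A) = 1, so nullity(A) = 4 - 1 = 3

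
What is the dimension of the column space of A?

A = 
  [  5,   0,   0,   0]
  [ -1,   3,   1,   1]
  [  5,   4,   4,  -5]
Row reduce:
R2 → R2 + (1/5)·R1
R3 → R3 - (1)·R1
R3 → R3 - (4/3)·R2
REF = 
  [    5,     0,     0,     0]
  [    0,     3,     1,     1]
  [    0,     0,   8/3, -19/3]
Pivot columns: 1, 2, 3 → 3 pivots.
dim(Col(A)) = number of pivot columns = 3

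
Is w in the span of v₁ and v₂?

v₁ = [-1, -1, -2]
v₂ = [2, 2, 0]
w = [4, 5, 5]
No

Form the augmented matrix and row-reduce:
[v₁|v₂|w] = 
  [ -1,   2,   4]
  [ -1,   2,   5]
  [ -2,   0,   5]
R2 → R2 - (1)·R1
R3 → R3 - (2)·R1
Swap R2 ↔ R3
REF = 
  [ -1,   2,   4]
  [  0,  -4,  -3]
  [  0,   0,   1]

Row 3 reads [0 0 | 1], i.e. 0 = 1, so the system is inconsistent and w ∉ span{v₁, v₂}.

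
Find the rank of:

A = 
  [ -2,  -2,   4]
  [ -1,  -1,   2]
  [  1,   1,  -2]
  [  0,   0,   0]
rank(A) = 1

Row reduce:
R2 → R2 - (1/2)·R1
R3 → R3 + (1/2)·R1
REF = 
  [ -2,  -2,   4]
  [  0,   0,   0]
  [  0,   0,   0]
  [  0,   0,   0]
Pivot columns: 1 → 1 pivot.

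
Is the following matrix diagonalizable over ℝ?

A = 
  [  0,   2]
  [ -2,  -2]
No

tr(A) = -2, det(A) = 4
Characteristic polynomial: λ² - tr(A)λ + det(A) = λ² + 2λ + 4
λ² + 2λ + 4 = 0  ⇒  λ = (-2 ± √((2)² - 4·(4)))/2 = (-2 ± √(-12))/2
  = -1 + i√3,  -1 - i√3
Eigenvalues: -1 + i√3, -1 - i√3  (≈ -1 + 1.732i, -1 - 1.732i)
Has complex eigenvalues (not diagonalizable over ℝ).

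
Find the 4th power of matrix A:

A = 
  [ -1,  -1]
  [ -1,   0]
A^4 = 
  [  5,   3]
  [  3,   2]

A² = A·A:
A²[1,1] = (-1)(-1) + (-1)(-1) = 2
A²[1,2] = (-1)(-1) + (-1)(0) = 1
A²[2,1] = (-1)(-1) + (0)(-1) = 1
A²[2,2] = (-1)(-1) + (0)(0) = 1
A² = 
  [  2,   1]
  [  1,   1]

A^3 = A^2·A:
A^3[1,1] = (2)(-1) + (1)(-1) = -3
A^3[1,2] = (2)(-1) + (1)(0) = -2
A^3[2,1] = (1)(-1) + (1)(-1) = -2
A^3[2,2] = (1)(-1) + (1)(0) = -1
A^3 = 
  [ -3,  -2]
  [ -2,  -1]

A^4 = A^3·A:
A^4[1,1] = (-3)(-1) + (-2)(-1) = 5
A^4[1,2] = (-3)(-1) + (-2)(0) = 3
A^4[2,1] = (-2)(-1) + (-1)(-1) = 3
A^4[2,2] = (-2)(-1) + (-1)(0) = 2
A^4 = 
  [  5,   3]
  [  3,   2]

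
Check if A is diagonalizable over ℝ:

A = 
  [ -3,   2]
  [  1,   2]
Yes

tr(A) = -1, det(A) = -8
Characteristic polynomial: λ² - tr(A)λ + det(A) = λ² + λ - 8
λ² + λ - 8 = 0  ⇒  λ = (-1 ± √((1)² - 4·(-8)))/2 = (-1 ± √(33))/2
  = (-1 + √33)/2,  (-1 - √33)/2
Eigenvalues: (-1 + √33)/2, (-1 - √33)/2  (≈ 2.372, -3.372)
The two irrational eigenvalues are distinct (simple), so each has alg. mult. = geom. mult. = 1.
Sum of geometric multiplicities equals n, so A has n independent eigenvectors.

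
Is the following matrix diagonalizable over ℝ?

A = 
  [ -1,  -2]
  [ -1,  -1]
Yes

tr(A) = -2, det(A) = -1
Characteristic polynomial: λ² - tr(A)λ + det(A) = λ² + 2λ - 1
λ² + 2λ - 1 = 0  ⇒  λ = (-2 ± √((2)² - 4·(-1)))/2 = (-2 ± √(8))/2
  = -1 + √2,  -1 - √2
Eigenvalues: -1 + √2, -1 - √2  (≈ 0.4142, -2.414)
The two irrational eigenvalues are distinct (simple), so each has alg. mult. = geom. mult. = 1.
Sum of geometric multiplicities equals n, so A has n independent eigenvectors.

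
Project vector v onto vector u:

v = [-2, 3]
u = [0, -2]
v·u = (-2)(0) + (3)(-2) = -6
u·u = (0)² + (-2)² = 4
proj_u(v) = (v·u / u·u) × u = (-6/4) × u = (-3/2) × u

proj_u(v) = [0, 3]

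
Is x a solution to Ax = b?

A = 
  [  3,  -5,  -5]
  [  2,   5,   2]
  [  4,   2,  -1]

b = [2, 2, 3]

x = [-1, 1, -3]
No

Ax = [7, -3, 1] ≠ b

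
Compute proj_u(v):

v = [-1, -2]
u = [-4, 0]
v·u = (-1)(-4) + (-2)(0) = 4
u·u = (-4)² + (0)² = 16
proj_u(v) = (v·u / u·u) × u = (4/16) × u = (1/4) × u

proj_u(v) = [-1, 0]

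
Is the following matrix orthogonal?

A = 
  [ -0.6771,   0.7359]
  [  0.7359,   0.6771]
Yes

AᵀA = 
  [  1,   0]
  [  0,   1]
≈ I (equal to I up to the 4-dp rounding of the entries)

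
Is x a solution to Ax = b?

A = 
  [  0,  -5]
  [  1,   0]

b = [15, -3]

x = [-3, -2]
No

Ax = [10, -3] ≠ b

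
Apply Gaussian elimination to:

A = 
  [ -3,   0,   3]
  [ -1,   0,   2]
Row operations:
R2 → R2 - (1/3)·R1

Resulting echelon form:
REF = 
  [ -3,   0,   3]
  [  0,   0,   1]

Rank = 2 (number of non-zero pivot rows).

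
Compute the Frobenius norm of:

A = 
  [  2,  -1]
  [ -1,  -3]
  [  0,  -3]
||A||_F = 4.899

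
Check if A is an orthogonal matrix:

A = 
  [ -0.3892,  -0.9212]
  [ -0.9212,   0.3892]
Yes

AᵀA = 
  [  1.0001,   0]
  [  0,   1.0001]
≈ I (equal to I up to the 4-dp rounding of the entries)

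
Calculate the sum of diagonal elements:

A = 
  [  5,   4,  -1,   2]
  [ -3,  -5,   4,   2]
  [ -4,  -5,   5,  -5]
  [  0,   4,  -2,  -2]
3

tr(A) = 5 + -5 + 5 + -2 = 3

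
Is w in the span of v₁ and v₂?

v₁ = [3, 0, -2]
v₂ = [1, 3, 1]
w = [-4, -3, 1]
Yes

Form the augmented matrix and row-reduce:
[v₁|v₂|w] = 
  [  3,   1,  -4]
  [  0,   3,  -3]
  [ -2,   1,   1]
R3 → R3 + (2/3)·R1
R3 → R3 - (5/9)·R2
REF = 
  [  3,   1,  -4]
  [  0,   3,  -3]
  [  0,   0,   0]

No row of the form [0 0 | nonzero], so the system is consistent. Back-substitution gives c₁ = -1, c₂ = -1: w = (-1)·v₁ + (-1)·v₂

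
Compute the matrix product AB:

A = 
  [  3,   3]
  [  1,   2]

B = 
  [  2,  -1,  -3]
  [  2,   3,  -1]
A is 2×2 and B is 2×3, so AB is 2×3. Each entry is (row of A)·(column of B):
AB[1,1] = (3)(2) + (3)(2) = 12
AB[1,2] = (3)(-1) + (3)(3) = 6
AB[1,3] = (3)(-3) + (3)(-1) = -12
AB[2,1] = (1)(2) + (2)(2) = 6
AB[2,2] = (1)(-1) + (2)(3) = 5
AB[2,3] = (1)(-3) + (2)(-1) = -5

AB = 
  [ 12,   6, -12]
  [  6,   5,  -5]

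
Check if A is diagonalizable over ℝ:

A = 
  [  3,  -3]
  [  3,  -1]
No

tr(A) = 2, det(A) = 6
Characteristic polynomial: λ² - tr(A)λ + det(A) = λ² - 2λ + 6
λ² - 2λ + 6 = 0  ⇒  λ = (2 ± √((-2)² - 4·(6)))/2 = (2 ± √(-20))/2
  = 1 + i√5,  1 - i√5
Eigenvalues: 1 + i√5, 1 - i√5  (≈ 1 + 2.236i, 1 - 2.236i)
Has complex eigenvalues (not diagonalizable over ℝ).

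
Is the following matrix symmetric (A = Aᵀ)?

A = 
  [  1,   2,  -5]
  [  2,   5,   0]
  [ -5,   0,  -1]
Yes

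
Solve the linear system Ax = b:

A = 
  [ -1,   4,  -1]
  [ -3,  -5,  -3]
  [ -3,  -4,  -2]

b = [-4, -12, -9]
Row reduce the augmented matrix [A|b]:
R2 → R2 - (3)·R1
R3 → R3 - (3)·R1
R3 → R3 - (16/17)·R2
REF = 
  [ -1,   4,  -1,  -4]
  [  0, -17,   0,   0]
  [  0,   0,   1,   3]

Back-substitution:
x₃ = 3 / 1 = 3
x₂ = (0 - (0)(3)) / (-17) = 0
x₁ = (-4 - (4)(0) - (-1)(3)) / (-1) = 1

x = [1, 0, 3]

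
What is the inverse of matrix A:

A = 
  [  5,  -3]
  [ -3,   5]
det(A) = (5)(5) - (-3)(-3) = 16
For a 2×2 matrix, A⁻¹ = (1/det(A)) · [[d, -b], [-c, a]]
    = (1/16) · [[5, 3], [3, 5]]

A⁻¹ = 
  [5/16, 3/16]
  [3/16, 5/16]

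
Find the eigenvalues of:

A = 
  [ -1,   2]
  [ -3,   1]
λ = i√5, -i√5  (≈ 0 + 2.236i, 0 - 2.236i)

tr(A) = 0, det(A) = 5
Characteristic polynomial: λ² - tr(A)λ + det(A) = λ² + 5
λ² + 5 = 0  ⇒  λ = (0 ± √((0)² - 4·(5)))/2 = (0 ± √(-20))/2
  = i√5,  -i√5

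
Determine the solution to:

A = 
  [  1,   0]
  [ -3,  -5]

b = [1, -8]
Row reduce the augmented matrix [A|b]:
R2 → R2 + (3)·R1
REF = 
  [  1,   0,   1]
  [  0,  -5,  -5]

Back-substitution:
x₂ = (-5) / (-5) = 1
x₁ = (1 - (0)(1)) / 1 = 1

x = [1, 1]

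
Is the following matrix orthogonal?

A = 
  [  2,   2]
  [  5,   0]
No

AᵀA = 
  [ 29,   4]
  [  4,   4]
≠ I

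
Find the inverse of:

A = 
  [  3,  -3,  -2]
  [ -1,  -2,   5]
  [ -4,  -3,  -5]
det(A) = (3)·((-2)(-5) - (5)(-3)) - (-3)·((-1)(-5) - (5)(-4)) + (-2)·((-1)(-3) - (-2)(-4))
  = (3)(25) - (-3)(25) + (-2)(-5)
  = 160
det(A) = 160 ≠ 0, so A is invertible.

Cofactors Cᵢⱼ = (-1)ⁱ⁺ʲ·Mᵢⱼ:
C = 
  [ 25, -25,  -5]
  [ -9, -23,  21]
  [-19, -13,  -9]

adj(A) = Cᵀ:
adj(A) = 
  [ 25,  -9, -19]
  [-25, -23, -13]
  [ -5,  21,  -9]

A⁻¹ = (1/160) · adj(A):
A⁻¹ = 
  [   5/32,  -9/160, -19/160]
  [  -5/32, -23/160, -13/160]
  [  -1/32,  21/160,  -9/160]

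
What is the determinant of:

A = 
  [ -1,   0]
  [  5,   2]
For a 2×2 matrix, det = ad - bc = (-1)(2) - (0)(5) = -2

det(A) = -2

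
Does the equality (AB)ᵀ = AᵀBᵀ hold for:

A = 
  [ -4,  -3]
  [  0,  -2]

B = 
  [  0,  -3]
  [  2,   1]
No

(AB)ᵀ = 
  [ -6,  -4]
  [  9,  -2]

AᵀBᵀ = 
  [  0,  -8]
  [  6,  -8]

The two matrices differ, so (AB)ᵀ ≠ AᵀBᵀ in general. The correct identity is (AB)ᵀ = BᵀAᵀ.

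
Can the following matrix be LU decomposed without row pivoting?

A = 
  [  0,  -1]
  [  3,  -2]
No.
A[1,1] = 0 but A[2,1] = 3 ≠ 0. Any LU with L unit lower triangular has (LU)[1,1] = U[1,1] and (LU)[2,1] = L[2,1]·U[1,1]; matching A forces U[1,1] = 0, which then forces (LU)[2,1] = 0 ≠ 3. A row swap (pivoting) is required.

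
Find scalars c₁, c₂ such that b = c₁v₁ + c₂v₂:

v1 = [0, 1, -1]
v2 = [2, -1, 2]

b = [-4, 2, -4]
c1 = 0, c2 = -2

b = 0·v1 + -2·v2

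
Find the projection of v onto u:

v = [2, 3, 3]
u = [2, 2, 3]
v·u = (2)(2) + (3)(2) + (3)(3) = 19
u·u = (2)² + (2)² + (3)² = 17
proj_u(v) = (v·u / u·u) × u = (19/17) × u

proj_u(v) = [38/17, 38/17, 57/17]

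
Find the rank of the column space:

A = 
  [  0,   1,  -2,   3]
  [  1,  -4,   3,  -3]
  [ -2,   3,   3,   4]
Row reduce:
Swap R1 ↔ R2
R3 → R3 + (2)·R1
R3 → R3 + (5)·R2
REF = 
  [  1,  -4,   3,  -3]
  [  0,   1,  -2,   3]
  [  0,   0,  -1,  13]
Pivot columns: 1, 2, 3 → 3 pivots.
dim(Col(A)) = number of pivot columns = 3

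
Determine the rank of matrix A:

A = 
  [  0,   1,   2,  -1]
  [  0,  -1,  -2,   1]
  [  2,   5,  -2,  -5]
Row reduce:
Swap R1 ↔ R3
R3 → R3 + (1)·R2
REF = 
  [  2,   5,  -2,  -5]
  [  0,  -1,  -2,   1]
  [  0,   0,   0,   0]
Pivot columns: 1, 2 → 2 pivots.

rank(A) = 2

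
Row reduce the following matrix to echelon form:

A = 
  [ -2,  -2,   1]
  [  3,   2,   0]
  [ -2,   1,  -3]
Row operations:
R2 → R2 + (3/2)·R1
R3 → R3 - (1)·R1
R3 → R3 + (3)·R2

Resulting echelon form:
REF = 
  [ -2,  -2,   1]
  [  0,  -1, 3/2]
  [  0,   0, 1/2]

Rank = 3 (number of non-zero pivot rows).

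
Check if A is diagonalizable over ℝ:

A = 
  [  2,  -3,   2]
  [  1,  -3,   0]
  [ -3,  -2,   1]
No

Characteristic polynomial: det(λI - A) = λ³ + 2λ + 25
By the rational root theorem any rational root is an integer dividing 25; none of those is a root, so p(λ) has no rational roots and hence (being an irreducible cubic) no repeated roots.
Discriminant of the cubic: Δ = -16907
Δ < 0 ⇒ one real eigenvalue and a complex-conjugate pair: λ ≈ 1.348 + 2.73i, 1.348 - 2.73i, -2.697
Has complex eigenvalues (not diagonalizable over ℝ).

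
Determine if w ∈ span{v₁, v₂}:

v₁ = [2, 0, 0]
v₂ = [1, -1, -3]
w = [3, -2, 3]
No

Form the augmented matrix and row-reduce:
[v₁|v₂|w] = 
  [  2,   1,   3]
  [  0,  -1,  -2]
  [  0,  -3,   3]
R3 → R3 - (3)·R2
REF = 
  [  2,   1,   3]
  [  0,  -1,  -2]
  [  0,   0,   9]

Row 3 reads [0 0 | 9], i.e. 0 = 9, so the system is inconsistent and w ∉ span{v₁, v₂}.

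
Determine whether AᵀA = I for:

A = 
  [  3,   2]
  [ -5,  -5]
No

AᵀA = 
  [ 34,  31]
  [ 31,  29]
≠ I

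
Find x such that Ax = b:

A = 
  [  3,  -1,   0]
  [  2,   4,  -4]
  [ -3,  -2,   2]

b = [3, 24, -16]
x = [2, 3, -2]

Row reduce the augmented matrix [A|b]:
R2 → R2 - (2/3)·R1
R3 → R3 + (1)·R1
R3 → R3 + (9/14)·R2
REF = 
  [   3,   -1,    0,    3]
  [   0, 14/3,   -4,   22]
  [   0,    0, -4/7,  8/7]

Back-substitution:
x₃ = (8/7) / (-4/7) = -2
x₂ = (22 - (-4)(-2)) / (14/3) = 3
x₁ = (3 - (-1)(3) - (0)(-2)) / 3 = 2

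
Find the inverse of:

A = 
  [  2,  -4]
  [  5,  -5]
det(A) = (2)(-5) - (-4)(5) = 10
For a 2×2 matrix, A⁻¹ = (1/det(A)) · [[d, -b], [-c, a]]
    = (1/10) · [[-5, 4], [-5, 2]]

A⁻¹ = 
  [-1/2,  2/5]
  [-1/2,  1/5]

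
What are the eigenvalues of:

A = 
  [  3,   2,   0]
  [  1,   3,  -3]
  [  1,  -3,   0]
Characteristic polynomial: det(λI - A) = λ³ - 6λ² - 2λ + 33
Testing integer divisors of the constant term: p(3) = 0, so (λ - 3) is a factor:
p(λ) = (λ - 3)(λ² - 3λ - 11)
λ² - 3λ - 11 = 0  ⇒  λ = (3 ± √((-3)² - 4·(-11)))/2 = (3 ± √(53))/2
  = (3 + √53)/2,  (3 - √53)/2

λ = 3, (3 + √53)/2, (3 - √53)/2  (≈ 3, 5.14, -2.14)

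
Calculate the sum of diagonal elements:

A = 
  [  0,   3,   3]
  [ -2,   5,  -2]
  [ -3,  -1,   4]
9

tr(A) = 0 + 5 + 4 = 9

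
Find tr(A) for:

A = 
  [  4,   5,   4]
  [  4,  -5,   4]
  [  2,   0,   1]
0

tr(A) = 4 + -5 + 1 = 0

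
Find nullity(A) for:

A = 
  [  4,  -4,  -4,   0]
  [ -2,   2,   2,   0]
nullity(A) = 3

Row reduce:
R2 → R2 + (1/2)·R1
REF = 
  [  4,  -4,  -4,   0]
  [  0,   0,   0,   0]
Pivot columns: 1 → 1 pivot.
rank(A) = 1, so nullity(A) = 4 - 1 = 3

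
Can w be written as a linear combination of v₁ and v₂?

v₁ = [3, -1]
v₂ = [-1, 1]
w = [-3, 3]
Yes

Form the augmented matrix and row-reduce:
[v₁|v₂|w] = 
  [  3,  -1,  -3]
  [ -1,   1,   3]
R2 → R2 + (1/3)·R1
REF = 
  [  3,  -1,  -3]
  [  0, 2/3,   2]

No row of the form [0 0 | nonzero], so the system is consistent. Back-substitution gives c₁ = 0, c₂ = 3: w = (0)·v₁ + (3)·v₂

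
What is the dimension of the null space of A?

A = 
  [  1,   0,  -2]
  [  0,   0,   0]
nullity(A) = 2

Row reduce:
(no row operations needed)
REF = 
  [  1,   0,  -2]
  [  0,   0,   0]
Pivot columns: 1 → 1 pivot.
rank(A) = 1, so nullity(A) = 3 - 1 = 2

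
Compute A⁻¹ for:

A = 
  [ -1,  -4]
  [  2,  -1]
det(A) = (-1)(-1) - (-4)(2) = 9
For a 2×2 matrix, A⁻¹ = (1/det(A)) · [[d, -b], [-c, a]]
    = (1/9) · [[-1, 4], [-2, -1]]

A⁻¹ = 
  [-1/9,  4/9]
  [-2/9, -1/9]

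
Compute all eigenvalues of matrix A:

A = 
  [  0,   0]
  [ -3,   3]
λ = 3, 0

tr(A) = 3, det(A) = 0
Characteristic polynomial: λ² - tr(A)λ + det(A) = λ² - 3λ
λ² - 3λ = λ(λ - 3)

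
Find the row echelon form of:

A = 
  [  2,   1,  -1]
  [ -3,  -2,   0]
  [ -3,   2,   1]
Row operations:
R2 → R2 + (3/2)·R1
R3 → R3 + (3/2)·R1
R3 → R3 + (7)·R2

Resulting echelon form:
REF = 
  [   2,    1,   -1]
  [   0, -1/2, -3/2]
  [   0,    0,  -11]

Rank = 3 (number of non-zero pivot rows).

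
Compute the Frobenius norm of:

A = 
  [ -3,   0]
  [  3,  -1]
||A||_F = 4.359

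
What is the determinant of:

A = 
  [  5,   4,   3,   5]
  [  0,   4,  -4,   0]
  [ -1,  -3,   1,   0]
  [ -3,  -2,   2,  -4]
-72

Cofactor expansion along row 1: det(A) = a₁₁M₁₁ - a₁₂M₁₂ + a₁₃M₁₃ - a₁₄M₁₄

M₁₁ = det[[4, -4, 0]; [-3, 1, 0]; [-2, 2, -4]]
  = (4)·((1)(-4) - (0)(2)) - (-4)·((-3)(-4) - (0)(-2)) + (0)·((-3)(2) - (1)(-2))
  = (4)(-4) - (-4)(12) + (0)(-4)
  = 32
M₁₂ = det[[0, -4, 0]; [-1, 1, 0]; [-3, 2, -4]]
  = (0)·((1)(-4) - (0)(2)) - (-4)·((-1)(-4) - (0)(-3)) + (0)·((-1)(2) - (1)(-3))
  = (0)(-4) - (-4)(4) + (0)(1)
  = 16
M₁₃ = det[[0, 4, 0]; [-1, -3, 0]; [-3, -2, -4]]
  = (0)·((-3)(-4) - (0)(-2)) - (4)·((-1)(-4) - (0)(-3)) + (0)·((-1)(-2) - (-3)(-3))
  = (0)(12) - (4)(4) + (0)(-7)
  = -16
M₁₄ = det[[0, 4, -4]; [-1, -3, 1]; [-3, -2, 2]]
  = (0)·((-3)(2) - (1)(-2)) - (4)·((-1)(2) - (1)(-3)) + (-4)·((-1)(-2) - (-3)(-3))
  = (0)(-4) - (4)(1) + (-4)(-7)
  = 24

det(A) = (5)(32) - (4)(16) + (3)(-16) - (5)(24) = -72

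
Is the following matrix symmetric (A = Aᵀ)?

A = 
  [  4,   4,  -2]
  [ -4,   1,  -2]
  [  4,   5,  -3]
No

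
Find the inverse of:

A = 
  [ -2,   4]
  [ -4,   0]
det(A) = (-2)(0) - (4)(-4) = 16
For a 2×2 matrix, A⁻¹ = (1/det(A)) · [[d, -b], [-c, a]]
    = (1/16) · [[0, -4], [4, -2]]

A⁻¹ = 
  [   0, -1/4]
  [ 1/4, -1/8]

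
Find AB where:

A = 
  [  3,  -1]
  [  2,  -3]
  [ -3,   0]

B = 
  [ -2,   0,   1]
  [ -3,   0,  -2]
A is 3×2 and B is 2×3, so AB is 3×3. Each entry is (row of A)·(column of B):
AB[1,1] = (3)(-2) + (-1)(-3) = -3
AB[1,2] = (3)(0) + (-1)(0) = 0
AB[1,3] = (3)(1) + (-1)(-2) = 5
AB[2,1] = (2)(-2) + (-3)(-3) = 5
AB[2,2] = (2)(0) + (-3)(0) = 0
AB[2,3] = (2)(1) + (-3)(-2) = 8
AB[3,1] = (-3)(-2) + (0)(-3) = 6
AB[3,2] = (-3)(0) + (0)(0) = 0
AB[3,3] = (-3)(1) + (0)(-2) = -3

AB = 
  [ -3,   0,   5]
  [  5,   0,   8]
  [  6,   0,  -3]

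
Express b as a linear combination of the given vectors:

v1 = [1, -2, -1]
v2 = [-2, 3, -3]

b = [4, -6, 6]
c1 = 0, c2 = -2

b = 0·v1 + -2·v2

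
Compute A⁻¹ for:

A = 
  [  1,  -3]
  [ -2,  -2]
det(A) = (1)(-2) - (-3)(-2) = -8
For a 2×2 matrix, A⁻¹ = (1/det(A)) · [[d, -b], [-c, a]]
    = (-1/8) · [[-2, 3], [2, 1]]

A⁻¹ = 
  [ 1/4, -3/8]
  [-1/4, -1/8]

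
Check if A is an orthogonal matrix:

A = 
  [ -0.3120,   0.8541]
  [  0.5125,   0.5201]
No

AᵀA = 
  [  0.3600,   0.0001]
  [  0.0001,   1]
≠ I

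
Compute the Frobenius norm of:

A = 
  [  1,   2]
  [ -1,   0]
||A||_F = 2.449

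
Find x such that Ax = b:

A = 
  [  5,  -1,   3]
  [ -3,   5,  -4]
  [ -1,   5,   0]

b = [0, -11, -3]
x = [-2, -1, 3]

Row reduce the augmented matrix [A|b]:
R2 → R2 + (3/5)·R1
R3 → R3 + (1/5)·R1
R3 → R3 - (12/11)·R2
REF = 
  [    5,    -1,     3,     0]
  [    0,  22/5, -11/5,   -11]
  [    0,     0,     3,     9]

Back-substitution:
x₃ = 9 / 3 = 3
x₂ = (-11 - (-11/5)(3)) / (22/5) = -1
x₁ = (0 - (-1)(-1) - (3)(3)) / 5 = -2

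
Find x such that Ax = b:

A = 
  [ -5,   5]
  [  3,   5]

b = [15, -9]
Row reduce the augmented matrix [A|b]:
R2 → R2 + (3/5)·R1
REF = 
  [ -5,   5,  15]
  [  0,   8,   0]

Back-substitution:
x₂ = 0 / 8 = 0
x₁ = (15 - (5)(0)) / (-5) = -3

x = [-3, 0]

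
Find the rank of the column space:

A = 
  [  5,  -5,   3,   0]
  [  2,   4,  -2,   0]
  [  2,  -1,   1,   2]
dim(Col(A)) = 3

Row reduce:
R2 → R2 - (2/5)·R1
R3 → R3 - (2/5)·R1
R3 → R3 - (1/6)·R2
REF = 
  [    5,    -5,     3,     0]
  [    0,     6, -16/5,     0]
  [    0,     0,   1/3,     2]
Pivot columns: 1, 2, 3 → 3 pivots.
dim(Col(A)) = number of pivot columns = 3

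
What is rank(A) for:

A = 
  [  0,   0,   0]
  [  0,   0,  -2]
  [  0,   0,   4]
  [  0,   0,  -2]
Row reduce:
Swap R1 ↔ R2
R3 → R3 + (2)·R1
R4 → R4 - (1)·R1
REF = 
  [  0,   0,  -2]
  [  0,   0,   0]
  [  0,   0,   0]
  [  0,   0,   0]
Pivot columns: 3 → 1 pivot.

rank(A) = 1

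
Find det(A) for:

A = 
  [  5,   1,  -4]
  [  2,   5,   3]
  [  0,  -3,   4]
161

Cofactor expansion along row 1:
det(A) = (5)·((5)(4) - (3)(-3)) - (1)·((2)(4) - (3)(0)) + (-4)·((2)(-3) - (5)(0))
  = (5)(29) - (1)(8) + (-4)(-6)
  = 161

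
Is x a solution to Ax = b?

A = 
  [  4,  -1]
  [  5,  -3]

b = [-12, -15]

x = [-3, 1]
No

Ax = [-13, -18] ≠ b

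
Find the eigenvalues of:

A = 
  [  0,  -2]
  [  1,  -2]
tr(A) = -2, det(A) = 2
Characteristic polynomial: λ² - tr(A)λ + det(A) = λ² + 2λ + 2
λ² + 2λ + 2 = 0  ⇒  λ = (-2 ± √((2)² - 4·(2)))/2 = (-2 ± √(-4))/2
  = -1 + i,  -1 - i

λ = -1 + i, -1 - i  (≈ -1 + 1i, -1 - 1i)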